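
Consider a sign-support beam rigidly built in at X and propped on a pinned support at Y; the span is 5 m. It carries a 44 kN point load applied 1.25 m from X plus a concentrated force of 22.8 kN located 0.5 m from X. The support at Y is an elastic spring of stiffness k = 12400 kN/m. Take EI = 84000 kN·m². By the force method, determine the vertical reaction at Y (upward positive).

R_Y = 3.537 kN

Release the roller at Y. Primary structure: cantilever fixed at X.
Downward deflection at the released point Y due to the loads:
  point load 44 at a = 1.25: Pa²(3L − a)/(6EI) = 157.6/EI
  point load 22.8 at a = 0.5: Pa²(3L − a)/(6EI) = 13.78/EI
  δ_0 = 171.3/EI
Tip deflection under a unit load at Y: L³/(3EI) = 41.67/EI.
With EI = 84000 kN·m²: δ_0 = 0.00204 m and δ_{YY} = 0.000496 m/kN.
Compatibility — the spring shortens by R_Y/k under the reaction it provides: δ_0 − R_Y·δ_{YY} = R_Y/k. With 1/k = 0.000081 m/kN, R_Y = δ_0 / (δ_{YY} + 1/k) = 0.00204 / (0.000496 + 0.000081) = 3.537 kN.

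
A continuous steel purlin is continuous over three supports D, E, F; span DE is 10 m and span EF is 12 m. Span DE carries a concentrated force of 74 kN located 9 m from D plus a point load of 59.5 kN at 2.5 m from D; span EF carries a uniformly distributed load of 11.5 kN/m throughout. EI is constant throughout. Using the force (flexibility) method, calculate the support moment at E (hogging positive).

Take M_E as the redundant. Released structure: two simple spans DE and EF with a hinge at E.
Discontinuity in slope at E on the released structure — sum the simple-span end rotations:
  span DE: point load 74 at a = 9: Pab(L + a)/(6LEI) = 210.9/EI
  span DE: point load 59.5 at a = 2.5: Pab(L + a)/(6LEI) = 232.4/EI
  span EF: UDL 11.5: wL³/(24EI) = 828/EI
  relative rotation θ_0 = (443.3 + 828)/EI = 1271/EI
A unit hogging moment at E produces rotation L₁/(3EI) + L₂/(3EI) = 7.333/EI.
Compatibility: M_E·(L₁+L₂)/(3EI) = θ_0, giving M_E = 173.4 kN·m (hogging).

M_E = 173.4 kN·m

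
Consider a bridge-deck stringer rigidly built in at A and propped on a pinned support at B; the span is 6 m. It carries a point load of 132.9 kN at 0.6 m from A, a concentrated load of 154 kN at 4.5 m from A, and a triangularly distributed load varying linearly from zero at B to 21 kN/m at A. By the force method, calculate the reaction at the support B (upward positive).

Choose R_B as the redundant. The primary structure is the cantilever fixed at A.
Free-end deflection of the primary structure under the applied loading (downward +):
  point load 132.9 at a = 0.6: Pa²(3L − a)/(6EI) = 138.7/EI
  point load 154 at a = 4.5: Pa²(3L − a)/(6EI) = 7017/EI
  triangular load, peak 21 at the fixed end: w₀L⁴/(30EI) = 907.2/EI
  δ_0 = 8063/EI
Flexibility coefficient — unit upward force at B: δ_{BB} = L³/(3EI) = 72/EI.
Compatibility at B: δ_0 − R_B·δ_{BB} = 0, so R_B = 8063/72 = 112 kN.

R_B = 112 kN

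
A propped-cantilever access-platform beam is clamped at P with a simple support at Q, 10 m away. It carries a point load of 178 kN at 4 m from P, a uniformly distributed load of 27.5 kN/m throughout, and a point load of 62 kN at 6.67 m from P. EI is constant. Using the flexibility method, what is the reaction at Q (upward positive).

Release the roller at Q. Primary structure: cantilever fixed at P.
Free-end deflection of the primary structure under the applied loading (downward +):
  point load 178 at a = 4: Pa²(3L − a)/(6EI) = 12341/EI
  UDL 27.5: wL⁴/(8EI) = 34375/EI
  point load 62 at a = 6.67: Pa²(3L − a)/(6EI) = 10725/EI
  δ_0 = 57442/EI
Flexibility coefficient — unit upward force at Q: δ_{QQ} = L³/(3EI) = 333.3/EI.
Compatibility at Q: δ_0 − R_Q·δ_{QQ} = 0, so R_Q = 57442/333.3 = 172.3 kN.

R_Q = 172.3 kN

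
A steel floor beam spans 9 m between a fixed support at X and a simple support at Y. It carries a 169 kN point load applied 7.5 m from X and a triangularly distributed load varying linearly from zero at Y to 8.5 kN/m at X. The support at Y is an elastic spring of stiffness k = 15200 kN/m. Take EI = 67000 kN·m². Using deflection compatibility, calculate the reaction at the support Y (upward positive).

R_Y = 132.4 kN

Release the roller at Y. Primary structure: cantilever fixed at X.
Free-end deflection of the primary structure under the applied loading (downward +):
  point load 169 at a = 7.5: Pa²(3L − a)/(6EI) = 30895/EI
  triangular load, peak 8.5 at the fixed end: w₀L⁴/(30EI) = 1859/EI
  δ_0 = 32754/EI
Flexibility coefficient — unit upward force at Y: δ_{YY} = L³/(3EI) = 243/EI.
With EI = 67000 kN·m²: δ_0 = 0.48887 m and δ_{YY} = 0.003627 m/kN.
Compatibility — the spring shortens by R_Y/k under the reaction it provides: δ_0 − R_Y·δ_{YY} = R_Y/k. With 1/k = 0.000066 m/kN, R_Y = δ_0 / (δ_{YY} + 1/k) = 0.48887 / (0.003627 + 0.000066) = 132.4 kN.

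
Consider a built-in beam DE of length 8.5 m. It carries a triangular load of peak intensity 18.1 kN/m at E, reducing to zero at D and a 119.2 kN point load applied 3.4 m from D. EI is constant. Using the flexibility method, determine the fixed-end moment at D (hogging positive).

Take the two fixed-end moments M_D, M_E as redundants; the released structure is the simple span DE.
Simple-span end rotations at D and E under the given loads:
  at D: triangular load, peak 18.1: 7w₀L³/(360EI) = 216.1/EI
  at E: triangular load, peak 18.1: w₀L³/(45EI) = 247/EI
  at D: point load 119.2 at a = 3.4: Pab(L + b)/(6LEI) = 551.2/EI
  at E: point load 119.2 at a = 3.4: Pab(L + a)/(6LEI) = 482.3/EI
  θ_D0 = 767.3/EI,  θ_E0 = 729.3/EI
Flexibility coefficients: a unit moment at one end gives L/(3EI) there and L/(6EI) at the far end, so f₁₁ = f₂₂ = 2.833/EI and f₁₂ = f₂₁ = 1.417/EI.
Compatibility — zero rotation at each built-in end:
  2.833 M_D + 1.417 M_E = 767.3
  1.417 M_D + 2.833 M_E = 729.3
Solving the pair gives M_D = 189.5 kN·m and M_E = 162.7 kN·m (hogging).

M_D = 189.5 kN·m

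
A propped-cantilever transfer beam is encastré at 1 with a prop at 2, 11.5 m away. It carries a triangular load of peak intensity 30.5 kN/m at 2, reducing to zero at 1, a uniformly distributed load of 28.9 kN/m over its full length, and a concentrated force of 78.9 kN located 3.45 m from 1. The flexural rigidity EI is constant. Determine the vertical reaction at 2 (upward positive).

R_2 = 230.7 kN

Release the roller at 2. Primary structure: cantilever fixed at 1.
Free-end deflection of the primary structure under the applied loading (downward +):
  triangular load, peak 30.5 at the free end: 11w₀L⁴/(120EI) = 48899/EI
  UDL 28.9: wL⁴/(8EI) = 63183/EI
  point load 78.9 at a = 3.45: Pa²(3L − a)/(6EI) = 4860/EI
  δ_0 = 116942/EI
Tip deflection under a unit load at 2: L³/(3EI) = 507/EI.
The prop prevents deflection at 2: R_2 = δ_0/δ_{22} = 116942/507 = 230.7 kN.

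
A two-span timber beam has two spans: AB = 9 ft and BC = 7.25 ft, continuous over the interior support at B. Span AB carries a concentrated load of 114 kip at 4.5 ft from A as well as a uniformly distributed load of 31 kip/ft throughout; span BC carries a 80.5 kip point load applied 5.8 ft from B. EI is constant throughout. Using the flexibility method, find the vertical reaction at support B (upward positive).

Release continuity at B by inserting a hinge; the redundant is the internal moment M_B. The primary structure is two simply-supported spans AB and BC.
End slopes at the hinge B, treating each span as simply supported:
  span AB: point load 114 at a = 4.5: Pab(L + a)/(6LEI) = 577.1/EI
  span AB: UDL 31: wL³/(24EI) = 941.6/EI
  span BC: point load 80.5 at a = 5.8: Pab(L + b)/(6LEI) = 135.4/EI
  relative rotation θ_0 = (1519 + 135.4)/EI = 1654/EI
A unit hogging moment at B produces rotation L₁/(3EI) + L₂/(3EI) = 5.417/EI.
Slope continuity at B: θ_0 = M_B·5.417/EI, so M_B = 1654/5.417 = 305.4 kip·ft (hogging).
Span AB, ΣM about A with M_B applied at B: R_B^{AB}·9 = 1768 + 305.4, so R_B^{AB} = 230.4 kip and R_A = 393 − 230.4 = 162.6 kip.
Span BC, ΣM about C: R_B^{BC}·7.25 = 116.7 + 305.4, so R_B^{BC} = 58.22 kip and R_C = 80.5 − 58.22 = 22.28 kip.
R_B = 230.4 + 58.22 = 288.7 kip.

R_B = 288.7 kip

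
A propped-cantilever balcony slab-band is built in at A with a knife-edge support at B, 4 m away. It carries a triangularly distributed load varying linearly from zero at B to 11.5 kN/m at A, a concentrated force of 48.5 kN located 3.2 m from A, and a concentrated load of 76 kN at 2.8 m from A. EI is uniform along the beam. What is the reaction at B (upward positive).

R_B = 81.57 kN

Take the reaction at B as the redundant and release it; the primary structure is a cantilever fixed at A.
Downward deflection at the released point B due to the loads:
  triangular load, peak 11.5 at the fixed end: w₀L⁴/(30EI) = 98.13/EI
  point load 48.5 at a = 3.2: Pa²(3L − a)/(6EI) = 728.4/EI
  point load 76 at a = 2.8: Pa²(3L − a)/(6EI) = 913.6/EI
  δ_0 = 1740/EI
Tip deflection under a unit load at B: L³/(3EI) = 21.33/EI.
Compatibility at B: δ_0 − R_B·δ_{BB} = 0, so R_B = 1740/21.33 = 81.57 kN.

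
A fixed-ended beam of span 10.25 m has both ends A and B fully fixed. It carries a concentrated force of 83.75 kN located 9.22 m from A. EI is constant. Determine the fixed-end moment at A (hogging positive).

M_A = 7.797 kN·m

Take the two fixed-end moments M_A, M_B as redundants; the released structure is the simple span AB.
Simple-span end rotations at A and B under the given loads:
  at A: point load 83.75 at a = 9.22: Pab(L + b)/(6LEI) = 145.9/EI
  at B: point load 83.75 at a = 9.22: Pab(L + a)/(6LEI) = 251.8/EI
  θ_A0 = 145.9/EI,  θ_B0 = 251.8/EI
Flexibility coefficients: a unit moment at one end gives L/(3EI) there and L/(6EI) at the far end, so f₁₁ = f₂₂ = 3.417/EI and f₁₂ = f₂₁ = 1.708/EI.
Compatibility — zero rotation at each built-in end:
  3.417 M_A + 1.708 M_B = 145.9
  1.708 M_A + 3.417 M_B = 251.8
Solving the pair gives M_A = 7.797 kN·m and M_B = 69.8 kN·m (hogging).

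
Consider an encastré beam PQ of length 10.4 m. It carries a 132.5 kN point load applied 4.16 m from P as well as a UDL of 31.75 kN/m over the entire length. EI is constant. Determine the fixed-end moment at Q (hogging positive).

Release both end moments; the primary structure is a simply-supported span PQ with redundants M_P and M_Q.
On the primary (simply-supported) span, the end slopes from the loading are:
  at P: point load 132.5 at a = 4.16: Pab(L + b)/(6LEI) = 917.2/EI
  at Q: point load 132.5 at a = 4.16: Pab(L + a)/(6LEI) = 802.5/EI
  at P: UDL 31.75: wL³/(24EI) = 1488/EI
  at Q: UDL 31.75: wL³/(24EI) = 1488/EI
  θ_P0 = 2405/EI,  θ_Q0 = 2291/EI
Flexibility coefficients: a unit moment at one end gives L/(3EI) there and L/(6EI) at the far end, so f₁₁ = f₂₂ = 3.467/EI and f₁₂ = f₂₁ = 1.733/EI.
Compatibility — zero rotation at each built-in end:
  3.467 M_P + 1.733 M_Q = 2405
  1.733 M_P + 3.467 M_Q = 2291
Solving the pair gives M_P = 484.6 kN·m and M_Q = 418.5 kN·m (hogging).

M_Q = 418.5 kN·m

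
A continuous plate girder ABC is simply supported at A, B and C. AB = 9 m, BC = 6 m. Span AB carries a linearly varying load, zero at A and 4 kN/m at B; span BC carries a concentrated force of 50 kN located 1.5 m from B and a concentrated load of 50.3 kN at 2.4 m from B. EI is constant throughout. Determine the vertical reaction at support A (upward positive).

Insert a hinge at B; M_B is the redundant, and each span becomes simply supported.
Discontinuity in slope at B on the released structure — sum the simple-span end rotations:
  span AB: triangular load, peak 4: w₀L³/(45EI) = 64.8/EI
  span BC: point load 50 at a = 1.5: Pab(L + b)/(6LEI) = 98.44/EI
  span BC: point load 50.3 at a = 2.4: Pab(L + b)/(6LEI) = 115.9/EI
  relative rotation θ_0 = (64.8 + 214.3)/EI = 279.1/EI
A unit hogging moment at B produces rotation L₁/(3EI) + L₂/(3EI) = 5/EI.
Compatibility: M_B·(L₁+L₂)/(3EI) = θ_0, giving M_B = 55.83 kN·m (hogging).
Span AB, ΣM about A with M_B applied at B: R_B^{AB}·9 = 108 + 55.83, so R_B^{AB} = 18.2 kN and R_A = 18 − 18.2 = -0.2029 kN.

R_A = -0.2029 kN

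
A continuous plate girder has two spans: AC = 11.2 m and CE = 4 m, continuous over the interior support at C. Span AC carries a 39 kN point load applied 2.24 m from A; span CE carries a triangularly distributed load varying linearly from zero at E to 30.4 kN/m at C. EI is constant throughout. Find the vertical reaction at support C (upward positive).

R_C = 61.71 kN

Insert a hinge at C; M_C is the redundant, and each span becomes simply supported.
End slopes at the hinge C, treating each span as simply supported:
  span AC: point load 39 at a = 2.24: Pab(L + a)/(6LEI) = 156.5/EI
  span CE: triangular load, peak 30.4: w₀L³/(45EI) = 43.24/EI
  relative rotation θ_0 = (156.5 + 43.24)/EI = 199.8/EI
A unit hogging moment at C produces rotation L₁/(3EI) + L₂/(3EI) = 5.067/EI.
Compatibility: M_C·(L₁+L₂)/(3EI) = θ_0, giving M_C = 39.43 kN·m (hogging).
Span AC, ΣM about A with M_C applied at C: R_C^{AC}·11.2 = 87.36 + 39.43, so R_C^{AC} = 11.32 kN and R_A = 39 − 11.32 = 27.68 kN.
Span CE, ΣM about E: R_C^{CE}·4 = 162.1 + 39.43, so R_C^{CE} = 50.39 kN and R_E = 60.8 − 50.39 = 10.41 kN.
R_C = 11.32 + 50.39 = 61.71 kN.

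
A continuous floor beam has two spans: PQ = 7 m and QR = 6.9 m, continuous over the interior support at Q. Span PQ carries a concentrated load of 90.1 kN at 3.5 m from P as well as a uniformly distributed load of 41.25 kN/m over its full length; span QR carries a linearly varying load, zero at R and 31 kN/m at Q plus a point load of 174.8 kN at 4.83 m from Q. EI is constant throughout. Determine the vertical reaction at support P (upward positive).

Take M_Q as the redundant. Released structure: two simple spans PQ and QR with a hinge at Q.
End slopes at the hinge Q, treating each span as simply supported:
  span PQ: point load 90.1 at a = 3.5: Pab(L + a)/(6LEI) = 275.9/EI
  span PQ: UDL 41.25: wL³/(24EI) = 589.5/EI
  span QR: triangular load, peak 31: w₀L³/(45EI) = 226.3/EI
  span QR: point load 174.8 at a = 4.83: Pab(L + b)/(6LEI) = 378.7/EI
  relative rotation θ_0 = (865.5 + 605)/EI = 1470/EI
A unit hogging moment at Q produces rotation L₁/(3EI) + L₂/(3EI) = 4.633/EI.
Slope continuity at Q: θ_0 = M_Q·4.633/EI, so M_Q = 1470/4.633 = 317.4 kN·m (hogging).
Span PQ, ΣM about P with M_Q applied at Q: R_Q^{PQ}·7 = 1326 + 317.4, so R_Q^{PQ} = 234.8 kN and R_P = 378.9 − 234.8 = 144.1 kN.

R_P = 144.1 kN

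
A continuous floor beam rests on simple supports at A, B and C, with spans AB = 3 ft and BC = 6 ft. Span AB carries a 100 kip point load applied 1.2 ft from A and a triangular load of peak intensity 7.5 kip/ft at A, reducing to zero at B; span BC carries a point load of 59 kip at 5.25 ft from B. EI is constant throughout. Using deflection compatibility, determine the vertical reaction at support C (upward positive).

Take M_B as the redundant. Released structure: two simple spans AB and BC with a hinge at B.
Discontinuity in slope at B on the released structure — sum the simple-span end rotations:
  span AB: point load 100 at a = 1.2: Pab(L + a)/(6LEI) = 50.4/EI
  span AB: triangular load, peak 7.5: 7w₀L³/(360EI) = 3.938/EI
  span BC: point load 59 at a = 5.25: Pab(L + b)/(6LEI) = 43.56/EI
  relative rotation θ_0 = (54.34 + 43.56)/EI = 97.9/EI
A unit hogging moment at B produces rotation L₁/(3EI) + L₂/(3EI) = 3/EI.
Slope continuity at B: θ_0 = M_B·3/EI, so M_B = 97.9/3 = 32.63 kip·ft (hogging).
Span BC, ΣM about C: R_B^{BC}·6 = 44.25 + 32.63, so R_B^{BC} = 12.81 kip and R_C = 59 − 12.81 = 46.19 kip.

R_C = 46.19 kip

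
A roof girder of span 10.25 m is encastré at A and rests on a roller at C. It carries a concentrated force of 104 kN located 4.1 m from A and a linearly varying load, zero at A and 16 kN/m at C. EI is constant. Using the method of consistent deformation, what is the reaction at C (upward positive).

Remove the prop at C; the released (primary) structure is a cantilever built in at A.
Deflection at C on the released cantilever, summing each load's contribution:
  point load 104 at a = 4.1: Pa²(3L − a)/(6EI) = 7765/EI
  triangular load, peak 16 at the free end: 11w₀L⁴/(120EI) = 16189/EI
  δ_0 = 23954/EI
Flexibility coefficient — unit upward force at C: δ_{CC} = L³/(3EI) = 359/EI.
The prop prevents deflection at C: R_C = δ_0/δ_{CC} = 23954/359 = 66.73 kN.

R_C = 66.73 kN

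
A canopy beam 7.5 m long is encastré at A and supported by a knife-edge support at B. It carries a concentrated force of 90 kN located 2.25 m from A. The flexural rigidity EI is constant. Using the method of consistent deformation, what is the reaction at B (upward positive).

R_B = 10.94 kN

Release the roller at B. Primary structure: cantilever fixed at A.
Downward deflection at the released point B due to the loads:
  point load 90 at a = 2.25: Pa²(3L − a)/(6EI) = 1538/EI
Tip deflection under a unit load at B: L³/(3EI) = 140.6/EI.
Compatibility at B: δ_0 − R_B·δ_{BB} = 0, so R_B = 1538/140.6 = 10.94 kN.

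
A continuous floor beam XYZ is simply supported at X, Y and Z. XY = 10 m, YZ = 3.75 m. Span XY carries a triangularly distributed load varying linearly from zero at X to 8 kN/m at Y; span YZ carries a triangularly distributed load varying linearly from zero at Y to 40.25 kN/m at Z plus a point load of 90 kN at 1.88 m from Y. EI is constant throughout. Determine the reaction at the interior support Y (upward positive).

R_Y = 120.5 kN

Insert a hinge at Y; M_Y is the redundant, and each span becomes simply supported.
Discontinuity in slope at Y on the released structure — sum the simple-span end rotations:
  span XY: triangular load, peak 8: w₀L³/(45EI) = 177.8/EI
  span YZ: triangular load, peak 40.25: 7w₀L³/(360EI) = 41.27/EI
  span YZ: point load 90 at a = 1.88: Pab(L + b)/(6LEI) = 79.03/EI
  relative rotation θ_0 = (177.8 + 120.3)/EI = 298.1/EI
A unit hogging moment at Y produces rotation L₁/(3EI) + L₂/(3EI) = 4.583/EI.
Slope continuity at Y: θ_0 = M_Y·4.583/EI, so M_Y = 298.1/4.583 = 65.04 kN·m (hogging).
Span XY, ΣM about X with M_Y applied at Y: R_Y^{XY}·10 = 266.7 + 65.04, so R_Y^{XY} = 33.17 kN and R_X = 40 − 33.17 = 6.83 kN.
Span YZ, ΣM about Z: R_Y^{YZ}·3.75 = 262.6 + 65.04, so R_Y^{YZ} = 87.38 kN and R_Z = 165.5 − 87.38 = 78.09 kN.
R_Y = 33.17 + 87.38 = 120.5 kN.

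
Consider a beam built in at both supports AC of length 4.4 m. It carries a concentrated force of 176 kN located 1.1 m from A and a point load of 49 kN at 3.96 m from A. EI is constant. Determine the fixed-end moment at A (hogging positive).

M_A = 110.8 kN·m

Release both end moments; the primary structure is a simply-supported span AC with redundants M_A and M_C.
End rotations of the released simple span under the applied load (×1/EI):
  at A: point load 176 at a = 1.1: Pab(L + b)/(6LEI) = 186.3/EI
  at C: point load 176 at a = 1.1: Pab(L + a)/(6LEI) = 133.1/EI
  at A: point load 49 at a = 3.96: Pab(L + b)/(6LEI) = 15.65/EI
  at C: point load 49 at a = 3.96: Pab(L + a)/(6LEI) = 27.04/EI
  θ_A0 = 202/EI,  θ_C0 = 160.1/EI
Flexibility coefficients: a unit moment at one end gives L/(3EI) there and L/(6EI) at the far end, so f₁₁ = f₂₂ = 1.467/EI and f₁₂ = f₂₁ = 0.7333/EI.
Compatibility — zero rotation at each built-in end:
  1.467 M_A + 0.7333 M_C = 202
  0.7333 M_A + 1.467 M_C = 160.1
Solving the pair gives M_A = 110.8 kN·m and M_C = 53.76 kN·m (hogging).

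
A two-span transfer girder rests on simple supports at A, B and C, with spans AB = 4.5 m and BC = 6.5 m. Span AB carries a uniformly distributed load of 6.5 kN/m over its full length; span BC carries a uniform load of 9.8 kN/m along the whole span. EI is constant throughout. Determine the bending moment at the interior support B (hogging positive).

M_B = 37.31 kN·m

Take M_B as the redundant. Released structure: two simple spans AB and BC with a hinge at B.
Discontinuity in slope at B on the released structure — sum the simple-span end rotations:
  span AB: UDL 6.5: wL³/(24EI) = 24.68/EI
  span BC: UDL 9.8: wL³/(24EI) = 112.1/EI
  relative rotation θ_0 = (24.68 + 112.1)/EI = 136.8/EI
A unit hogging moment at B produces rotation L₁/(3EI) + L₂/(3EI) = 3.667/EI.
Compatibility: M_B·(L₁+L₂)/(3EI) = θ_0, giving M_B = 37.31 kN·m (hogging).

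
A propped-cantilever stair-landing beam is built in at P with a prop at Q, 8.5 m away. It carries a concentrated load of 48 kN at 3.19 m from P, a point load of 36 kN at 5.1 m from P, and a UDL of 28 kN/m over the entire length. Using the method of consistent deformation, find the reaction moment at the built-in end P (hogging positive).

Remove the prop at Q; the released (primary) structure is a cantilever built in at P.
Deflection at Q on the released cantilever, summing each load's contribution:
  point load 48 at a = 3.19: Pa²(3L − a)/(6EI) = 1816/EI
  point load 36 at a = 5.1: Pa²(3L − a)/(6EI) = 3184/EI
  UDL 28: wL⁴/(8EI) = 18270/EI
  δ_0 = 23270/EI
Tip deflection under a unit load at Q: L³/(3EI) = 204.7/EI.
The prop prevents deflection at Q: R_Q = δ_0/δ_{QQ} = 23270/204.7 = 113.7 kN.
Moment equilibrium about P: M_P = Σ(load moments about P) − R_Q·L = 1348 − 113.7×8.5 = 382 kN·m.

M_P = 382 kN·m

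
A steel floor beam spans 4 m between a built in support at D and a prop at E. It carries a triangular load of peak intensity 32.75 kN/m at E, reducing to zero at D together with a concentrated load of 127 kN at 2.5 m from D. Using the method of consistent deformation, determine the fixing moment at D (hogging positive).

M_D = 112.4 kN·m

Take the reaction at E as the redundant and release it; the primary structure is a cantilever fixed at D.
Primary-structure tip deflection at E by superposition:
  triangular load, peak 32.75 at the free end: 11w₀L⁴/(120EI) = 768.5/EI
  point load 127 at a = 2.5: Pa²(3L − a)/(6EI) = 1257/EI
  δ_0 = 2025/EI
Tip deflection under a unit load at E: L³/(3EI) = 21.33/EI.
The prop prevents deflection at E: R_E = δ_0/δ_{EE} = 2025/21.33 = 94.94 kN.
Moment equilibrium about D: M_D = Σ(load moments about D) − R_E·L = 492.2 − 94.94×4 = 112.4 kN·m.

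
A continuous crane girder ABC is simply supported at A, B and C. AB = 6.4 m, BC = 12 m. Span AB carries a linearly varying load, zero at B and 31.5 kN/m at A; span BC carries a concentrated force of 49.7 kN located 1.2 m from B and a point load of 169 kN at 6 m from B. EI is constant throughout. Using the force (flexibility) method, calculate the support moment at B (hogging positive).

M_B = 307.4 kN·m

Take M_B as the redundant. Released structure: two simple spans AB and BC with a hinge at B.
Rotations at B on the released spans (each span's end-slope, ×1/EI):
  span AB: triangular load, peak 31.5: 7w₀L³/(360EI) = 160.6/EI
  span BC: point load 49.7 at a = 1.2: Pab(L + b)/(6LEI) = 204/EI
  span BC: point load 169 at a = 6: Pab(L + b)/(6LEI) = 1521/EI
  relative rotation θ_0 = (160.6 + 1725)/EI = 1886/EI
A unit hogging moment at B produces rotation L₁/(3EI) + L₂/(3EI) = 6.133/EI.
Slope continuity at B: θ_0 = M_B·6.133/EI, so M_B = 1886/6.133 = 307.4 kN·m (hogging).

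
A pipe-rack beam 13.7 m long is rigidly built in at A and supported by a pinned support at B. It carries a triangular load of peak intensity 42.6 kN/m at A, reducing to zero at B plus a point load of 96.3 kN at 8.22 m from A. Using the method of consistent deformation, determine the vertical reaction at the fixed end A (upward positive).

Release the roller at B. Primary structure: cantilever fixed at A.
Primary-structure tip deflection at B by superposition:
  triangular load, peak 42.6 at the fixed end: w₀L⁴/(30EI) = 50023/EI
  point load 96.3 at a = 8.22: Pa²(3L − a)/(6EI) = 35657/EI
  δ_0 = 85681/EI
Tip deflection under a unit load at B: L³/(3EI) = 857.1/EI.
Compatibility at B: δ_0 − R_B·δ_{BB} = 0, so R_B = 85681/857.1 = 99.96 kN.
Vertical equilibrium: R_A = ΣP − R_B = 388.1 − 99.96 = 288.1 kN.

R_A = 288.1 kN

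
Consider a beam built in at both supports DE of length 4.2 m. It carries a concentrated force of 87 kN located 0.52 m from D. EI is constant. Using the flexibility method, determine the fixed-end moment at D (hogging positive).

Release both end moments; the primary structure is a simply-supported span DE with redundants M_D and M_E.
End rotations of the released simple span under the applied load (×1/EI):
  at D: point load 87 at a = 0.52: Pab(L + b)/(6LEI) = 52.06/EI
  at E: point load 87 at a = 0.52: Pab(L + a)/(6LEI) = 31.18/EI
  θ_D0 = 52.06/EI,  θ_E0 = 31.18/EI
Flexibility coefficients: a unit moment at one end gives L/(3EI) there and L/(6EI) at the far end, so f₁₁ = f₂₂ = 1.4/EI and f₁₂ = f₂₁ = 0.7/EI.
Compatibility — zero rotation at each built-in end:
  1.4 M_D + 0.7 M_E = 52.06
  0.7 M_D + 1.4 M_E = 31.18
Solving the pair gives M_D = 34.73 kN·m and M_E = 4.908 kN·m (hogging).

M_D = 34.73 kN·m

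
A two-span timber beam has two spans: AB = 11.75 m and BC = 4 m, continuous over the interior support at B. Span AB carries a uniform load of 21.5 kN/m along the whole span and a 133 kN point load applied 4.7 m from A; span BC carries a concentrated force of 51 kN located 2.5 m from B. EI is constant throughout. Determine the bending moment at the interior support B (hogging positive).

Release continuity at B by inserting a hinge; the redundant is the internal moment M_B. The primary structure is two simply-supported spans AB and BC.
Discontinuity in slope at B on the released structure — sum the simple-span end rotations:
  span AB: UDL 21.5: wL³/(24EI) = 1453/EI
  span AB: point load 133 at a = 4.7: Pab(L + a)/(6LEI) = 1028/EI
  span BC: point load 51 at a = 2.5: Pab(L + b)/(6LEI) = 43.83/EI
  relative rotation θ_0 = (2482 + 43.83)/EI = 2525/EI
A unit hogging moment at B produces rotation L₁/(3EI) + L₂/(3EI) = 5.25/EI.
Compatibility: M_B·(L₁+L₂)/(3EI) = θ_0, giving M_B = 481 kN·m (hogging).

M_B = 481 kN·m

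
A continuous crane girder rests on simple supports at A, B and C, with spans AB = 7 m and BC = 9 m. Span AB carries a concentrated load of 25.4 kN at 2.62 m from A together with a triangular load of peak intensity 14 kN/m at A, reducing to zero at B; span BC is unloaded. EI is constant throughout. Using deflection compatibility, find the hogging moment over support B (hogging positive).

Release continuity at B by inserting a hinge; the redundant is the internal moment M_B. The primary structure is two simply-supported spans AB and BC.
End slopes at the hinge B, treating each span as simply supported:
  span AB: point load 25.4 at a = 2.62: Pab(L + a)/(6LEI) = 66.76/EI
  span AB: triangular load, peak 14: 7w₀L³/(360EI) = 93.37/EI
  relative rotation θ_0 = (160.1 + 0)/EI = 160.1/EI
A unit hogging moment at B produces rotation L₁/(3EI) + L₂/(3EI) = 5.333/EI.
Slope continuity at B: θ_0 = M_B·5.333/EI, so M_B = 160.1/5.333 = 30.03 kN·m (hogging).

M_B = 30.03 kN·m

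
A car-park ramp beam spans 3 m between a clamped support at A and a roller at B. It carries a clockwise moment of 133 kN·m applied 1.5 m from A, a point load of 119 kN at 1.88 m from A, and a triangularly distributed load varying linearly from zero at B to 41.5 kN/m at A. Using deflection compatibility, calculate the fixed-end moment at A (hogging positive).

Remove the prop at B; the released (primary) structure is a cantilever built in at A.
Deflection at B on the released cantilever, summing each load's contribution:
  clockwise couple 133 at a = 1.5: M₀a(2L − a)/(2EI) = 448.9/EI
  point load 119 at a = 1.88: Pa²(3L − a)/(6EI) = 499.1/EI
  triangular load, peak 41.5 at the fixed end: w₀L⁴/(30EI) = 112/EI
  δ_0 = 1060/EI
Tip deflection under a unit load at B: L³/(3EI) = 9/EI.
The prop prevents deflection at B: R_B = δ_0/δ_{BB} = 1060/9 = 117.8 kN.
Moment equilibrium about A: M_A = Σ(load moments about A) − R_B·L = 419 − 117.8×3 = 65.63 kN·m.

M_A = 65.63 kN·m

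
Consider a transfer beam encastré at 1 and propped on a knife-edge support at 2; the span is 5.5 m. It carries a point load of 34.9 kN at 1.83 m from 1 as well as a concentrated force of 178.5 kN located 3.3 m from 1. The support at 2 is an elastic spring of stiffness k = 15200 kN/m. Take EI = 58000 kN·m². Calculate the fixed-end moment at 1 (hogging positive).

M_1 = 229.6 kN·m

Release the roller at 2. Primary structure: cantilever fixed at 1.
Free-end deflection of the primary structure under the applied loading (downward +):
  point load 34.9 at a = 1.83: Pa²(3L − a)/(6EI) = 285.8/EI
  point load 178.5 at a = 3.3: Pa²(3L − a)/(6EI) = 4277/EI
  δ_0 = 4562/EI
Flexibility coefficient — unit upward force at 2: δ_{22} = L³/(3EI) = 55.46/EI.
With EI = 58000 kN·m²: δ_0 = 0.07866 m and δ_{22} = 0.000956 m/kN.
Compatibility — the spring shortens by R_2/k under the reaction it provides: δ_0 − R_2·δ_{22} = R_2/k. With 1/k = 0.000066 m/kN, R_2 = δ_0 / (δ_{22} + 1/k) = 0.07866 / (0.000956 + 0.000066) = 76.97 kN.
Moment equilibrium about 1: M_1 = Σ(load moments about 1) − R_2·L = 652.9 − 76.97×5.5 = 229.6 kN·m.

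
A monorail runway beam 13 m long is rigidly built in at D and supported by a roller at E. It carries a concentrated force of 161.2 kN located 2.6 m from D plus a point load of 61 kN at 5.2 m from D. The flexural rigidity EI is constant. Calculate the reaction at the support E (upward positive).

R_E = 21.72 kN

Take the reaction at E as the redundant and release it; the primary structure is a cantilever fixed at D.
Deflection at E on the released cantilever, summing each load's contribution:
  point load 161.2 at a = 2.6: Pa²(3L − a)/(6EI) = 6611/EI
  point load 61 at a = 5.2: Pa²(3L − a)/(6EI) = 9292/EI
  δ_0 = 15903/EI
Tip deflection under a unit load at E: L³/(3EI) = 732.3/EI.
Compatibility at E: δ_0 − R_E·δ_{EE} = 0, so R_E = 15903/732.3 = 21.72 kN.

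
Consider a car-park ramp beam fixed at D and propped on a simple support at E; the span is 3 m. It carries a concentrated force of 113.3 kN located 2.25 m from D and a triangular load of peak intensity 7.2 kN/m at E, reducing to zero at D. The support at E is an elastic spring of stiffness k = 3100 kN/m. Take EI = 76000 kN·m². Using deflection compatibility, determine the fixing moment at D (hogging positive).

Remove the prop at E; the released (primary) structure is a cantilever built in at D.
Free-end deflection of the primary structure under the applied loading (downward +):
  point load 113.3 at a = 2.25: Pa²(3L − a)/(6EI) = 645.3/EI
  triangular load, peak 7.2 at the free end: 11w₀L⁴/(120EI) = 53.46/EI
  δ_0 = 698.7/EI
Tip deflection under a unit load at E: L³/(3EI) = 9/EI.
With EI = 76000 kN·m²: δ_0 = 0.009194 m and δ_{EE} = 0.000118 m/kN.
Compatibility — the spring shortens by R_E/k under the reaction it provides: δ_0 − R_E·δ_{EE} = R_E/k. With 1/k = 0.000323 m/kN, R_E = δ_0 / (δ_{EE} + 1/k) = 0.009194 / (0.000118 + 0.000323) = 20.85 kN.
Moment equilibrium about D: M_D = Σ(load moments about D) − R_E·L = 276.5 − 20.85×3 = 214 kN·m.

M_D = 214 kN·m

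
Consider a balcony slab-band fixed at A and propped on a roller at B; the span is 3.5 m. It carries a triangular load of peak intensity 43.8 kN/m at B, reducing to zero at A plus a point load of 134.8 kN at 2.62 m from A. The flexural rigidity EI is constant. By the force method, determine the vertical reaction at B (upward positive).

R_B = 127.2 kN

Remove the prop at B; the released (primary) structure is a cantilever built in at A.
Primary-structure tip deflection at B by superposition:
  triangular load, peak 43.8 at the free end: 11w₀L⁴/(120EI) = 602.5/EI
  point load 134.8 at a = 2.62: Pa²(3L − a)/(6EI) = 1215/EI
  δ_0 = 1818/EI
Flexibility coefficient — unit upward force at B: δ_{BB} = L³/(3EI) = 14.29/EI.
The prop prevents deflection at B: R_B = δ_0/δ_{BB} = 1818/14.29 = 127.2 kN.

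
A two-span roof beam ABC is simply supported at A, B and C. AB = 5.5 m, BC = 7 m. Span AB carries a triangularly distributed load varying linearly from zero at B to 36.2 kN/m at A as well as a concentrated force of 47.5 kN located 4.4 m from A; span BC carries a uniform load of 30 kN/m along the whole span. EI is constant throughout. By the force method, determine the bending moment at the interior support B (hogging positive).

M_B = 147.6 kN·m

Insert a hinge at B; M_B is the redundant, and each span becomes simply supported.
Discontinuity in slope at B on the released structure — sum the simple-span end rotations:
  span AB: triangular load, peak 36.2: 7w₀L³/(360EI) = 117.1/EI
  span AB: point load 47.5 at a = 4.4: Pab(L + a)/(6LEI) = 68.97/EI
  span BC: UDL 30: wL³/(24EI) = 428.8/EI
  relative rotation θ_0 = (186.1 + 428.8)/EI = 614.8/EI
A unit hogging moment at B produces rotation L₁/(3EI) + L₂/(3EI) = 4.167/EI.
Slope continuity at B: θ_0 = M_B·4.167/EI, so M_B = 614.8/4.167 = 147.6 kN·m (hogging).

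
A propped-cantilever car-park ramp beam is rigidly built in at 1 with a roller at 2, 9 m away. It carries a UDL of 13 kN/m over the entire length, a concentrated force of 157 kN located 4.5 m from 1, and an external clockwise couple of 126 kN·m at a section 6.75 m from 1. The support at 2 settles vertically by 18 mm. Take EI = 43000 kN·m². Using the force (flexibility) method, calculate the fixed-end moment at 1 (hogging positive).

Remove the prop at 2; the released (primary) structure is a cantilever built in at 1.
Primary-structure tip deflection at 2 by superposition:
  UDL 13: wL⁴/(8EI) = 10662/EI
  point load 157 at a = 4.5: Pa²(3L − a)/(6EI) = 11922/EI
  clockwise couple 126 at a = 6.75: M₀a(2L − a)/(2EI) = 4784/EI
  δ_0 = 27368/EI
Tip deflection under a unit load at 2: L³/(3EI) = 243/EI.
With EI = 43000 kN·m²: δ_0 = 0.63646 m and δ_{22} = 0.005651 m/kN.
Compatibility — the beam at 2 must follow the support down by 0.018 m: δ_0 − R_2·δ_{22} = 0.018, so R_2 = (0.63646 − 0.018)/0.005651 = 109.4 kN.
Moment equilibrium about 1: M_1 = Σ(load moments about 1) − R_2·L = 1359 − 109.4×9 = 374 kN·m.

M_1 = 374 kN·m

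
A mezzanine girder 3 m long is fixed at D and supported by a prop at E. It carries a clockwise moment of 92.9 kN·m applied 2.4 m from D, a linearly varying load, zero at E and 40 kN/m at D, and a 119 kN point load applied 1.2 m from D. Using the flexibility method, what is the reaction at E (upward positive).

R_E = 81.34 kN

Choose R_E as the redundant. The primary structure is the cantilever fixed at D.
Free-end deflection of the primary structure under the applied loading (downward +):
  clockwise couple 92.9 at a = 2.4: M₀a(2L − a)/(2EI) = 401.3/EI
  triangular load, peak 40 at the fixed end: w₀L⁴/(30EI) = 108/EI
  point load 119 at a = 1.2: Pa²(3L − a)/(6EI) = 222.8/EI
  δ_0 = 732.1/EI
Tip deflection under a unit load at E: L³/(3EI) = 9/EI.
The prop prevents deflection at E: R_E = δ_0/δ_{EE} = 732.1/9 = 81.34 kN.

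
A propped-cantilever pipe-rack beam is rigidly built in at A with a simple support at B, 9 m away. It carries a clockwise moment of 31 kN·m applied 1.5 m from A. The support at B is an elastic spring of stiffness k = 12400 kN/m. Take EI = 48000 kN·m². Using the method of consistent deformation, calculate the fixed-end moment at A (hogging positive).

Release the roller at B. Primary structure: cantilever fixed at A.
Primary-structure tip deflection at B by superposition:
  clockwise couple 31 at a = 1.5: M₀a(2L − a)/(2EI) = 383.6/EI
Tip deflection under a unit load at B: L³/(3EI) = 243/EI.
With EI = 48000 kN·m²: δ_0 = 0.007992 m and δ_{BB} = 0.005063 m/kN.
Compatibility — the spring shortens by R_B/k under the reaction it provides: δ_0 − R_B·δ_{BB} = R_B/k. With 1/k = 0.000081 m/kN, R_B = δ_0 / (δ_{BB} + 1/k) = 0.007992 / (0.005063 + 0.000081) = 1.554 kN.
Moment equilibrium about A: M_A = Σ(load moments about A) − R_B·L = 31 − 1.554×9 = 17.01 kN·m.

M_A = 17.01 kN·m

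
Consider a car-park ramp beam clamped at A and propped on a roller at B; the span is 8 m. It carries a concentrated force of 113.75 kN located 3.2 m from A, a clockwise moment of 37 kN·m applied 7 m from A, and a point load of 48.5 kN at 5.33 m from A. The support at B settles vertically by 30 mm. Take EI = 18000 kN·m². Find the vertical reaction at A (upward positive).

Take the reaction at B as the redundant and release it; the primary structure is a cantilever fixed at A.
Free-end deflection of the primary structure under the applied loading (downward +):
  point load 113.75 at a = 3.2: Pa²(3L − a)/(6EI) = 4038/EI
  clockwise couple 37 at a = 7: M₀a(2L − a)/(2EI) = 1166/EI
  point load 48.5 at a = 5.33: Pa²(3L − a)/(6EI) = 4287/EI
  δ_0 = 9491/EI
Tip deflection under a unit load at B: L³/(3EI) = 170.7/EI.
With EI = 18000 kN·m²: δ_0 = 0.52727 m and δ_{BB} = 0.009481 m/kN.
Compatibility — the beam at B must follow the support down by 0.03 m: δ_0 − R_B·δ_{BB} = 0.03, so R_B = (0.52727 − 0.03)/0.009481 = 52.45 kN.
Vertical equilibrium: R_A = ΣP − R_B = 162.2 − 52.45 = 109.8 kN.

R_A = 109.8 kN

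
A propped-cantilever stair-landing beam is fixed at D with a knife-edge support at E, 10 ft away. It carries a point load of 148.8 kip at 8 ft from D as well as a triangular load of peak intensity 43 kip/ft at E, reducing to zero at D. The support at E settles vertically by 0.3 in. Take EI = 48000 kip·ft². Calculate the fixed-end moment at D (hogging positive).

M_D = 429.7 kip·ft

Choose R_E as the redundant. The primary structure is the cantilever fixed at D.
Downward deflection at the released point E due to the loads:
  point load 148.8 at a = 8: Pa²(3L − a)/(6EI) = 34918/EI
  triangular load, peak 43 at the free end: 11w₀L⁴/(120EI) = 39417/EI
  δ_0 = 74335/EI
Flexibility coefficient — unit upward force at E: δ_{EE} = L³/(3EI) = 333.3/EI.
With EI = 48000 kip·ft²: δ_0 = 1.5486 ft and δ_{EE} = 0.006944 ft/kip.
Compatibility — the beam at E must follow the support down by 0.025 ft: δ_0 − R_E·δ_{EE} = 0.025, so R_E = (1.5486 − 0.025)/0.006944 = 219.4 kip.
Moment equilibrium about D: M_D = Σ(load moments about D) − R_E·L = 2624 − 219.4×10 = 429.7 kip·ft.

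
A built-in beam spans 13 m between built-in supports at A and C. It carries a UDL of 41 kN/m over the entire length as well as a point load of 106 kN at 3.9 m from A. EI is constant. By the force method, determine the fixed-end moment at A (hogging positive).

M_A = 780 kN·m

Take the two fixed-end moments M_A, M_C as redundants; the released structure is the simple span AC.
Simple-span end rotations at A and C under the given loads:
  at A: UDL 41: wL³/(24EI) = 3753/EI
  at C: UDL 41: wL³/(24EI) = 3753/EI
  at A: point load 106 at a = 3.9: Pab(L + b)/(6LEI) = 1066/EI
  at C: point load 106 at a = 3.9: Pab(L + a)/(6LEI) = 815.1/EI
  θ_A0 = 4819/EI,  θ_C0 = 4568/EI
Flexibility coefficients: a unit moment at one end gives L/(3EI) there and L/(6EI) at the far end, so f₁₁ = f₂₂ = 4.333/EI and f₁₂ = f₂₁ = 2.167/EI.
Compatibility — zero rotation at each built-in end:
  4.333 M_A + 2.167 M_C = 4819
  2.167 M_A + 4.333 M_C = 4568
Solving the pair gives M_A = 780 kN·m and M_C = 664.2 kN·m (hogging).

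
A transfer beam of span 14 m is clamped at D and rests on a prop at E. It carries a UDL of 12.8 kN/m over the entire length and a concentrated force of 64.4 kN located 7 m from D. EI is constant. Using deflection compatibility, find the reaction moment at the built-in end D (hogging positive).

M_D = 482.6 kN·m

Choose R_E as the redundant. The primary structure is the cantilever fixed at D.
Primary-structure tip deflection at E by superposition:
  UDL 12.8: wL⁴/(8EI) = 61466/EI
  point load 64.4 at a = 7: Pa²(3L − a)/(6EI) = 18408/EI
  δ_0 = 79873/EI
Flexibility coefficient — unit upward force at E: δ_{EE} = L³/(3EI) = 914.7/EI.
Compatibility at E: δ_0 − R_E·δ_{EE} = 0, so R_E = 79873/914.7 = 87.33 kN.
Moment equilibrium about D: M_D = Σ(load moments about D) − R_E·L = 1705 − 87.33×14 = 482.6 kN·m.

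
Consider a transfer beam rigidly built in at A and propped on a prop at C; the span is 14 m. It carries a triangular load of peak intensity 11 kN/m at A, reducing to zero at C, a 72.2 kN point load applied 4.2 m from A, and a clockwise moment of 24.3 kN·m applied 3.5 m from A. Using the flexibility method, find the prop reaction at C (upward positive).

R_C = 25.31 kN

Remove the prop at C; the released (primary) structure is a cantilever built in at A.
Free-end deflection of the primary structure under the applied loading (downward +):
  triangular load, peak 11 at the fixed end: w₀L⁴/(30EI) = 14086/EI
  point load 72.2 at a = 4.2: Pa²(3L − a)/(6EI) = 8024/EI
  clockwise couple 24.3 at a = 3.5: M₀a(2L − a)/(2EI) = 1042/EI
  δ_0 = 23151/EI
Flexibility coefficient — unit upward force at C: δ_{CC} = L³/(3EI) = 914.7/EI.
Compatibility at C: δ_0 − R_C·δ_{CC} = 0, so R_C = 23151/914.7 = 25.31 kN.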